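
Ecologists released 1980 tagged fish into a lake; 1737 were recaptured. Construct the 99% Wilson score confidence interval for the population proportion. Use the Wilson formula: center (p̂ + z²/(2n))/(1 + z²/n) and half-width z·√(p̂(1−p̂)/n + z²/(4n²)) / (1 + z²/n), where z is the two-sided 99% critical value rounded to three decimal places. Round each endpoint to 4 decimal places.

(0.8570, 0.8950)

p̂ = 1737/1980 = 0.87727; z = 2.576, so z² = 6.635776.
Denominator 1 + z²/n = 1 + 6.635776/1980 = 1.003351.
Adjusted center: (0.87727 + z²/(2n))/1.003351 = 0.87601.
Radicand: p̂(1−p̂)/n + z²/(4n²) = 0.000054376 + 0.000000423 = 0.000054799.
Half-width = 2.576·√0.000054799/1.003351 = 0.01901.
Interval: 0.87601 ± 0.01901 → (0.8570, 0.8950).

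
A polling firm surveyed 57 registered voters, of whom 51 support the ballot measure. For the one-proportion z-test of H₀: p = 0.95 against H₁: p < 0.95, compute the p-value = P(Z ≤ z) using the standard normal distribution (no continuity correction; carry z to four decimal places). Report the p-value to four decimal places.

Sample proportion p̂ = 51/57 = 0.89474.
Under H₀, SE = √(p₀(1−p₀)/n) = √(0.95·0.05/57) = √0.000833333 = 0.028868.
z = (p̂ − p₀)/SE = (51/57 − 0.95)/0.028868 ≈ -1.9144.
p-value = P(Z ≤ z) with z = -1.9144 → 0.0278.

p-value = 0.0278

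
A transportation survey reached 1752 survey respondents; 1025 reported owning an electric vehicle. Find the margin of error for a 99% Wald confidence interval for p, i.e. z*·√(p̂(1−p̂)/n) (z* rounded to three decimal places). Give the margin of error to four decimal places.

p̂ = 1025/1752 = 0.58505.
SE(p̂) = √(0.58505·0.41495/1752) = 0.011771.
For 99% confidence, z* = 2.576.
So ME = 0.0303.

ME = 0.0303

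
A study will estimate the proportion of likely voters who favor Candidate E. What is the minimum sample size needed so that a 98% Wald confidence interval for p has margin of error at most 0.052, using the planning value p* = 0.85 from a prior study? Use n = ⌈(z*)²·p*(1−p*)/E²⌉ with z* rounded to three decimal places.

z* = 2.326 at the 98% level.
p*(1−p*) = 0.1275.
Required n before rounding: 5.410276 × 0.1275 / 0.052² = 255.107.
⌈255.107⌉ = 256.

n = 256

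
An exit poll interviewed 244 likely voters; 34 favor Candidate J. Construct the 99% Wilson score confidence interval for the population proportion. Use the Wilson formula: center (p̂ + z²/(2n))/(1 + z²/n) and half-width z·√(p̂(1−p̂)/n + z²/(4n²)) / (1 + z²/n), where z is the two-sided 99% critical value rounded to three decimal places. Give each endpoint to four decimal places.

Here p̂ = 34/244 = 0.13934 and z = 2.576 (z² = 6.635776).
Denominator 1 + z²/n = 1 + 6.635776/244 = 1.027196.
Adjusted center: (0.13934 + z²/(2n))/1.027196 = 0.14889.
Radicand: p̂(1−p̂)/n + z²/(4n²) = 0.000491506 + 0.000027865 = 0.000519371.
Half-width = z·√(radicand)/denom = 2.576·0.022790/1.027196 = 0.05715.
So the interval runs from 0.0917 to 0.2060.

(0.0917, 0.2060)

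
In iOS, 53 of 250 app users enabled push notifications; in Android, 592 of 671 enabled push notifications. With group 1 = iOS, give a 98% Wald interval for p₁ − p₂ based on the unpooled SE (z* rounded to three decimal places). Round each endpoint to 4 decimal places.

p̂₁ = 0.21200, p̂₂ = 0.88227, so the observed difference is -0.67027.
Unpooled SE = √(p̂₁(1−p̂₁)/n₁ + p̂₂(1−p̂₂)/n₂) = √(0.000668224 + 0.000154804) = 0.028688.
The 98% critical value is z* = 2.326. Margin of error = 0.06673.
CI: -0.67027 ± 0.06673 = (-0.7370, -0.6035).

(-0.7370, -0.6035)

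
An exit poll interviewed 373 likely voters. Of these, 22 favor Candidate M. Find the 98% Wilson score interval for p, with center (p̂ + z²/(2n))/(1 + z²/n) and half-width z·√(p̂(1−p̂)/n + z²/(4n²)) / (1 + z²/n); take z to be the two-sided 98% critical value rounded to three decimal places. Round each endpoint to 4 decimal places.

(0.0364, 0.0942)

p̂ = 22/373 = 0.05898; z = 2.326, so z² = 5.410276.
Denominator 1 + z²/n = 1 + 5.410276/373 = 1.014505.
Adjusted center: (0.05898 + z²/(2n))/1.014505 = 0.06529.
Radicand: p̂(1−p̂)/n + z²/(4n²) = 0.000148800 + 0.000009722 = 0.000158522.
Half-width = 2.326·√0.000158522/1.014505 = 0.02887.
So the interval runs from 0.0364 to 0.0942.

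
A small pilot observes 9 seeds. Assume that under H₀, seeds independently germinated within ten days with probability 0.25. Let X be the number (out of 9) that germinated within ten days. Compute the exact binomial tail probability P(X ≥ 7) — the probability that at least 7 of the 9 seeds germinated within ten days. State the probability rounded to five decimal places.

X ~ Binomial(n=9, p=0.25).
P(X ≥ 7) = C(9,7)·0.25^7·0.75^2 + C(9,8)·0.25^8·0.75^1 + C(9,9)·0.25^9·0.75^0.
= 0.001236 + 0.000103 + 0.000004 = 0.00134.

P = 0.00134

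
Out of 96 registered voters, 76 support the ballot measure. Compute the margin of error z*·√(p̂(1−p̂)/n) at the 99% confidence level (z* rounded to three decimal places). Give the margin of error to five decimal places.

With x = 76 successes in n = 96, p̂ = 0.79167.
Standard error of p̂: √(0.164931/96) = √0.001718027 = 0.041449.
For 99% confidence, z* = 2.576.
ME = 2.576·0.041449 = 0.10677.

ME = 0.10677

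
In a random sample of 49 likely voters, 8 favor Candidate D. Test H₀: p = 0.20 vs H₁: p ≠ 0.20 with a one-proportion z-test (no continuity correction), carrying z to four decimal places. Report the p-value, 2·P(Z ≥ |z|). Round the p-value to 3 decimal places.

p-value = 0.520

With x = 8 successes in n = 49, p̂ = 0.16327.
SE₀ = √(0.20·0.80/49) = 0.057143.
Test statistic (full precision, shown to 4 dp): z = (8/49 − 0.20)/SE₀ ≈ -0.6429.
p-value = 2·P(Z ≥ |z|) with z = -0.6429 → 0.520.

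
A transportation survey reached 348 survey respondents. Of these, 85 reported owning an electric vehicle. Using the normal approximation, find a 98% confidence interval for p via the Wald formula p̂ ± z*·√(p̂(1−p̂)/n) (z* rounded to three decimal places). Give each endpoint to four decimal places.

Sample proportion p̂ = 85/348 = 0.24425.
Standard error of p̂: √(0.184593/348) = √0.000530441 = 0.023031.
The 98% critical value is z* = 2.326.
Margin of error: 2.326 × 0.023031 = 0.05357.
Interval: 0.24425 ± 0.05357 → (0.1907, 0.2978).

(0.1907, 0.2978)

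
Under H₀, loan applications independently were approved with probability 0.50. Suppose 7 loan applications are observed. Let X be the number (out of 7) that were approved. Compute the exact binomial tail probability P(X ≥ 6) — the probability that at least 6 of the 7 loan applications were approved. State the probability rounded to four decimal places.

X is binomial with n = 7 and p = 0.50.
P(X ≥ 6) = C(7,6)·0.50^6·0.50^1 + C(7,7)·0.50^7·0.50^0.
= 0.054688 + 0.007812 = 0.0625.

P = 0.0625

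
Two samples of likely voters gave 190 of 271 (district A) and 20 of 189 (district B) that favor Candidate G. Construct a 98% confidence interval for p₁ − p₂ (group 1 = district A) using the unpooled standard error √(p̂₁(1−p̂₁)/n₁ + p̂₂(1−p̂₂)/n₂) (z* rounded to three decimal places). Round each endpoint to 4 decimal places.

(0.5123, 0.6783)

p̂₁ = 0.70111, p̂₂ = 0.10582, so the observed difference is 0.59529.
SE = √(0.000773269 + 0.000500647) = √0.001273916 = 0.035692.
For 98% confidence, z* = 2.326. Margin of error = 0.08302.
CI: 0.59529 ± 0.08302 = (0.5123, 0.6783).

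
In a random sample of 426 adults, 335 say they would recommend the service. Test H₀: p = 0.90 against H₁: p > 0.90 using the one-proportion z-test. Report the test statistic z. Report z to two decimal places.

z = -7.82

p̂ = 335/426 = 0.78638.
Under H₀, SE = √(p₀(1−p₀)/n) = √(0.90·0.10/426) = √0.000211268 = 0.014535.
z = (0.78638 − 0.90)/0.014535 = -0.11362/0.014535 = -7.82.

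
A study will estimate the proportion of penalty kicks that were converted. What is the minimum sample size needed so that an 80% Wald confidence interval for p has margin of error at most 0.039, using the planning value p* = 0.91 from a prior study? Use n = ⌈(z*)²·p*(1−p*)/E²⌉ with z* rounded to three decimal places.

For 80% confidence, z* = 1.282.
p*(1−p*) = 0.91·0.09 = 0.0819.
(z*)²·p*(1−p*)/E² = 1.643524·0.0819/0.001521 = 88.497.
⌈88.497⌉ = 89.

n = 89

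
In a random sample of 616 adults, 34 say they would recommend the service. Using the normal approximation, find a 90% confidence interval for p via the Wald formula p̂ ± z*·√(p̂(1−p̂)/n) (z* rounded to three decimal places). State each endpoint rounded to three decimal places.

(0.040, 0.070)

p̂ = 34/616 = 0.05519.
Standard error of p̂: √(0.052148/616) = √0.000084656 = 0.009201.
z* = 1.645 at the 90% level.
Margin of error: 1.645 × 0.009201 = 0.01514.
CI: 0.05519 ± 0.01514 = (0.040, 0.070).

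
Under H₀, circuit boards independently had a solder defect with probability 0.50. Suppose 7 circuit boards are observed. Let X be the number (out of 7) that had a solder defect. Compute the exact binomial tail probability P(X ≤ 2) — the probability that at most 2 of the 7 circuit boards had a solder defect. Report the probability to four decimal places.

X is binomial with n = 7 and p = 0.50.
P(X ≤ 2) = C(7,0)·0.50^0·0.50^7 + C(7,1)·0.50^1·0.50^6 + C(7,2)·0.50^2·0.50^5.
= 0.007812 + 0.054688 + 0.164062 = 0.2266.

P = 0.2266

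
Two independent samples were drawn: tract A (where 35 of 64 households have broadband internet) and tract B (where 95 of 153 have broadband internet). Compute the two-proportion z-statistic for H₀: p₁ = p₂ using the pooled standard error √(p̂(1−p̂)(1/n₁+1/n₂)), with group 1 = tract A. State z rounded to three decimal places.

Sample proportions: p̂₁ = 35/64 = 0.54688 and p̂₂ = 95/153 = 0.62092.
Pooling: p̂ = 130/217 = 0.59908.
SE = √[p̂(1−p̂)(1/n₁+1/n₂)] = √[0.59908·0.40092·(1/64+1/153)] ≈ 0.072957.
z = -0.07404/0.072957 = -1.015.

z = -1.015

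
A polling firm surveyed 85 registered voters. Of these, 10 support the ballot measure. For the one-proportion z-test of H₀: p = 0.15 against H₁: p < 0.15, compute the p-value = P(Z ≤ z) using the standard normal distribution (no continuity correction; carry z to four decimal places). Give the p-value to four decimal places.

p-value = 0.2018

p̂ = 10/85 = 0.11765.
Null standard error: √(0.15·0.85/85) = √0.001500000 = 0.038730.
z = (p̂ − p₀)/SE = (10/85 − 0.15)/0.038730 ≈ -0.8353.
From the standard normal, P(Z ≤ z) = 0.2018.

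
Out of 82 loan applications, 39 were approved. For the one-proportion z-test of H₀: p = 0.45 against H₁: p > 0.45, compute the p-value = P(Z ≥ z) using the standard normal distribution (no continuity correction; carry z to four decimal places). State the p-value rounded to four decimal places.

p-value = 0.3206

The sample proportion is 39/82 = 0.47561.
Under H₀, SE = √(p₀(1−p₀)/n) = √(0.45·0.55/82) = √0.003018293 = 0.054939.
z = (p̂ − p₀)/SE = (39/82 − 0.45)/0.054939 ≈ 0.4661.
p-value = P(Z ≥ z) with z = 0.4661 → 0.3206.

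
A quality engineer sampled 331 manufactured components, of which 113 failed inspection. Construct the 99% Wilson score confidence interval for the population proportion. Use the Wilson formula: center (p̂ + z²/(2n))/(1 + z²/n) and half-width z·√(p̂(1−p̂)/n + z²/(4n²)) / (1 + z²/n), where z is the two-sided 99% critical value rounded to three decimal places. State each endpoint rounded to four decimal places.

(0.2780, 0.4111)

Here p̂ = 113/331 = 0.34139 and z = 2.576 (z² = 6.635776).
Denominator 1 + z²/n = 1 + 6.635776/331 = 1.020048.
Adjusted center: (0.34139 + z²/(2n))/1.020048 = 0.34451.
Radicand: p̂(1−p̂)/n + z²/(4n²) = 0.000679283 + 0.000015142 = 0.000694425.
Half-width = z·√(radicand)/denom = 2.576·0.026352/1.020048 = 0.06655.
CI: 0.34451 ± 0.06655 = (0.2780, 0.4111).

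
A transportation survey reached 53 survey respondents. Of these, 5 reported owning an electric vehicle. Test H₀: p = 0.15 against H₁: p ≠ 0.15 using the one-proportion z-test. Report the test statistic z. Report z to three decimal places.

The sample proportion is 5/53 = 0.09434.
Under H₀, SE = √(p₀(1−p₀)/n) = √(0.15·0.85/53) = √0.002405660 = 0.049048.
Test statistic: z = -0.05566/0.049048 = -1.135.

z = -1.135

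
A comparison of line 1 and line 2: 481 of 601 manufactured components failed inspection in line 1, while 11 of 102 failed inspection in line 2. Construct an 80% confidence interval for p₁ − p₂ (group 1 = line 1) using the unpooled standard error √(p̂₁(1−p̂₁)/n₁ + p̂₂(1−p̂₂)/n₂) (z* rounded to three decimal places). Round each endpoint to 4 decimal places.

(0.6479, 0.7371)

p̂₁ = 481/601 = 0.80033, p̂₂ = 11/102 = 0.10784; p̂₁ − p̂₂ = 0.69249.
SE = √(0.000265891 + 0.000943265) = √0.001209156 = 0.034773.
The 80% critical value is z* = 1.282. Margin of error = 0.04458.
So the interval runs from 0.6479 to 0.7371.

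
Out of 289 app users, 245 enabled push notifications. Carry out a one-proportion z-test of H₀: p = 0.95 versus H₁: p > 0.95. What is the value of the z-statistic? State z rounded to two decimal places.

z = -7.98

Sample proportion p̂ = 245/289 = 0.84775.
Under H₀, SE = √(p₀(1−p₀)/n) = √(0.95·0.05/289) = √0.000164360 = 0.012820.
Test statistic: z = -0.10225/0.012820 = -7.98.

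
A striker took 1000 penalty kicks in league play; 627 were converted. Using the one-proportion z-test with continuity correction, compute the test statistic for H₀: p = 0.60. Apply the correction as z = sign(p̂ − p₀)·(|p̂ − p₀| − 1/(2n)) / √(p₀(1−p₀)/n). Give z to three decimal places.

The sample proportion is 627/1000 = 0.62700. p̂ − p₀ = 0.027000.
1/(2n) = 0.000500.
Corrected numerator: |0.027000| − 0.000500 = 0.026500.
SE₀ = √(0.60·0.40/1000) = 0.015492.
z = +0.026500/0.015492 = 1.711.

z = 1.711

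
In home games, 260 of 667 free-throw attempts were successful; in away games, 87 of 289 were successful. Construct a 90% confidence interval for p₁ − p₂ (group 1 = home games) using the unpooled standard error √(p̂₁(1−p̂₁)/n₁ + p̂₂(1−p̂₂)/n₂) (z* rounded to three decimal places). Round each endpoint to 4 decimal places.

p̂₁ = 260/667 = 0.38981, p̂₂ = 87/289 = 0.30104; p̂₁ − p̂₂ = 0.08877.
Unpooled SE = √(p̂₁(1−p̂₁)/n₁ + p̂₂(1−p̂₂)/n₂) = √(0.000356607 + 0.000728077) = 0.032935.
For 90% confidence, z* = 1.645. Margin of error = 0.05418.
So the interval runs from 0.0346 to 0.1429.

(0.0346, 0.1429)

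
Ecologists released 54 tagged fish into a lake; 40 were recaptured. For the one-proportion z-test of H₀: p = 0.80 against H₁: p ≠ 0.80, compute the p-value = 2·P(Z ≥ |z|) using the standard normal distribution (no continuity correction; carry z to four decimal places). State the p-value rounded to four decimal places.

Sample proportion p̂ = 40/54 = 0.74074.
Null standard error: √(0.80·0.20/54) = √0.002962963 = 0.054433.
z = (p̂ − p₀)/SE = (40/54 − 0.80)/0.054433 ≈ -1.0887.
p-value = 2·P(Z ≥ |z|) with z = -1.0887 → 0.2763.

p-value = 0.2763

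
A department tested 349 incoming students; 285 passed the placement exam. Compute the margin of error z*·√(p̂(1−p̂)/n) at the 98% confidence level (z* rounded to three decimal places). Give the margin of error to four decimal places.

ME = 0.0482

The sample proportion is 285/349 = 0.81662.
SE(p̂) = √(0.81662·0.18338/349) = 0.020714.
For 98% confidence, z* = 2.326.
So ME = 0.0482.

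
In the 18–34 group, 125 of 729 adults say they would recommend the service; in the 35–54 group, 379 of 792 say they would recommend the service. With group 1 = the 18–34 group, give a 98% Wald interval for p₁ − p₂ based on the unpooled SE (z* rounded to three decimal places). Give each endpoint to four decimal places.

p̂₁ = 0.17147, p̂₂ = 0.47854, so the observed difference is -0.30707.
SE = √(0.000194879 + 0.000315075) = √0.000509954 = 0.022582.
For 98% confidence, z* = 2.326. Margin of error = 0.05253.
Interval: -0.30707 ± 0.05253 → (-0.3596, -0.2545).

(-0.3596, -0.2545)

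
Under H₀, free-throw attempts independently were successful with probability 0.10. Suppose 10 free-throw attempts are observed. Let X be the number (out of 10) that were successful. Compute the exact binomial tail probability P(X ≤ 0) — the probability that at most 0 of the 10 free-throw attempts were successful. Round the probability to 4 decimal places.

X is binomial with n = 10 and p = 0.10.
P(X ≤ 0) = C(10,0)·0.10^0·0.90^10.
= 0.348678 = 0.3487.

P = 0.3487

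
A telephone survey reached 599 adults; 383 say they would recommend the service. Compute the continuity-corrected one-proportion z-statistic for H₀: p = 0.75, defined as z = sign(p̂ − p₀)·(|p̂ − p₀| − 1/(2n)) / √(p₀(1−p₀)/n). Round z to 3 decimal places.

p̂ = 383/599 = 0.63940. p̂ − p₀ = -0.110601.
1/(2n) = 0.000835.
Corrected numerator: |-0.110601| − 0.000835 = 0.109766.
Under H₀, SE = √(p₀(1−p₀)/n) = √(0.75·0.25/599) = √0.000313022 = 0.017692.
z = −0.109766/0.017692 = -6.204.

z = -6.204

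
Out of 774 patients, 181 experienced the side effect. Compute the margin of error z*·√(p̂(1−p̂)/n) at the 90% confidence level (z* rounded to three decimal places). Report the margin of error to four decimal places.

ME = 0.0250

With x = 181 successes in n = 774, p̂ = 0.23385.
SE(p̂) = √(0.23385·0.76615/774) = 0.015214.
z* = 1.645 at the 90% level.
ME = 1.645·0.015214 = 0.0250.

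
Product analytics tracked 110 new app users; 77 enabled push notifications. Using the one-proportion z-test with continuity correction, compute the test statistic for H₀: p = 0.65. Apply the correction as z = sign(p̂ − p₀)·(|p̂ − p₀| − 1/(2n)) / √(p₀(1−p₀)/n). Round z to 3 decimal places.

Sample proportion p̂ = 77/110 = 0.70000. p̂ − p₀ = 0.050000.
1/(2n) = 0.004545.
Corrected numerator: |0.050000| − 0.004545 = 0.045455.
SE₀ = √(0.65·0.35/110) = 0.045477.
z = +0.045455/0.045477 = 1.000.

z = 1.000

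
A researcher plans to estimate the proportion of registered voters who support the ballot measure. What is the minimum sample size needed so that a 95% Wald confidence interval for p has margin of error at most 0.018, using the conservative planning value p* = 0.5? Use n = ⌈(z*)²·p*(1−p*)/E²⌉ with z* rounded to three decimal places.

For 95% confidence, z* = 1.960.
p*(1−p*) = 0.50·0.50 = 0.2500.
(z*)²·p*(1−p*)/E² = 3.841600·0.2500/0.000324 = 2964.198.
Rounding up, n = 2965.

n = 2965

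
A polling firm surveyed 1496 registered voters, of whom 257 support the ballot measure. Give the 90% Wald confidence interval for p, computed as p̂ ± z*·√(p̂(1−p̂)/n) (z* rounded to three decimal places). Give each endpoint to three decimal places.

With x = 257 successes in n = 1496, p̂ = 0.17179.
SE = √(p̂(1−p̂)/n) = √(0.142279/1496) = 0.009752.
The 90% critical value is z* = 1.645.
Margin = 1.645·0.009752 = 0.01604.
CI: 0.17179 ± 0.01604 = (0.156, 0.188).

(0.156, 0.188)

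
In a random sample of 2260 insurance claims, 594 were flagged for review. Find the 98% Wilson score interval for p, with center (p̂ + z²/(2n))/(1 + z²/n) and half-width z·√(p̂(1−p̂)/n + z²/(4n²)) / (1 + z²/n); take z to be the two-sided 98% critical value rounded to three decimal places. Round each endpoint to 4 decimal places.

p̂ = 594/2260 = 0.26283; z = 2.326, so z² = 5.410276.
1 + z²/n = 1.002394.
Adjusted center: (0.26283 + z²/(2n))/1.002394 = 0.26340.
Radicand: p̂(1−p̂)/n + z²/(4n²) = 0.000085731 + 0.000000265 = 0.000085996.
Half-width = z·√(radicand)/denom = 2.326·0.009273/1.002394 = 0.02152.
Interval: 0.26340 ± 0.02152 → (0.2419, 0.2849).

(0.2419, 0.2849)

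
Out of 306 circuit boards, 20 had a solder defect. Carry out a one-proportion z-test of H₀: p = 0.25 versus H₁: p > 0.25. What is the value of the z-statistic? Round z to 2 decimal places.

z = -7.46

With x = 20 successes in n = 306, p̂ = 0.06536.
Under H₀, SE = √(p₀(1−p₀)/n) = √(0.25·0.75/306) = √0.000612745 = 0.024754.
z = (0.06536 − 0.25)/0.024754 = -0.18464/0.024754 = -7.46.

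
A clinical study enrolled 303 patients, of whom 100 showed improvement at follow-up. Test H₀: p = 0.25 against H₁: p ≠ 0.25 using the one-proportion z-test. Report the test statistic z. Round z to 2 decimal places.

z = 3.22

p̂ = 100/303 = 0.33003.
Under H₀, SE = √(p₀(1−p₀)/n) = √(0.25·0.75/303) = √0.000618812 = 0.024876.
z = (0.33003 − 0.25)/0.024876 = 0.08003/0.024876 = 3.22.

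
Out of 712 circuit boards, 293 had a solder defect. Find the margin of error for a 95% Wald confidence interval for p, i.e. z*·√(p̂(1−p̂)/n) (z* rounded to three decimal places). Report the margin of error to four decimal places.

The sample proportion is 293/712 = 0.41152.
Standard error of p̂: √(0.242171/712) = √0.000340127 = 0.018443.
For 95% confidence, z* = 1.960.
So ME = 0.0361.

ME = 0.0361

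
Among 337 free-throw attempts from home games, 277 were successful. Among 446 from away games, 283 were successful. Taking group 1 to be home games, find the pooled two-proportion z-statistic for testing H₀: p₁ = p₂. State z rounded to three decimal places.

z = 5.754

p̂₁ = 277/337 = 0.82196, p̂₂ = 283/446 = 0.63453.
Pooled p̂ = (277+283)/(337+446) = 560/783 = 0.71520.
Pooled SE = √[0.2036898·0.00520951] ≈ 0.032575.
z = 0.18743/0.032575 = 5.754.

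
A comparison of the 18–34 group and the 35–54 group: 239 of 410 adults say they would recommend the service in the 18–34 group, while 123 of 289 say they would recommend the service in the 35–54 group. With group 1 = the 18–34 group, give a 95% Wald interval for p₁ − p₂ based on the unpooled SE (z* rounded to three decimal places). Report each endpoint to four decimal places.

(0.0830, 0.2317)

p̂₁ = 239/410 = 0.58293, p̂₂ = 123/289 = 0.42561; p̂₁ − p̂₂ = 0.15732.
SE = √(0.000592983 + 0.000845901) = √0.001438884 = 0.037933.
The 95% critical value is z* = 1.960. Margin = 1.960·0.037933 = 0.07435.
Interval: 0.15732 ± 0.07435 → (0.0830, 0.2317).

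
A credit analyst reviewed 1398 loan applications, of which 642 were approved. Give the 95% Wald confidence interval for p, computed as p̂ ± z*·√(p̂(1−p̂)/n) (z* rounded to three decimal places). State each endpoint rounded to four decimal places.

With x = 642 successes in n = 1398, p̂ = 0.45923.
SE = √(p̂(1−p̂)/n) = √(0.248338/1398) = 0.013328.
The 95% critical value is z* = 1.960.
Margin of error: 1.960 × 0.013328 = 0.02612.
So the interval runs from 0.4331 to 0.4854.

(0.4331, 0.4854)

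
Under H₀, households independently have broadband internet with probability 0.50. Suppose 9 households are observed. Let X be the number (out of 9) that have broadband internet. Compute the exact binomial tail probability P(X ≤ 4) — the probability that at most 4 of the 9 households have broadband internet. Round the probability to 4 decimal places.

X is binomial with n = 9 and p = 0.50.
P(X ≤ 4) = Σ_{j=0}^{4} C(9,j)·0.50^j·0.50^{9−j}.
= 0.001953 + 0.017578 + 0.070312 + 0.164062 + 0.246094 = 0.5000.

P = 0.5000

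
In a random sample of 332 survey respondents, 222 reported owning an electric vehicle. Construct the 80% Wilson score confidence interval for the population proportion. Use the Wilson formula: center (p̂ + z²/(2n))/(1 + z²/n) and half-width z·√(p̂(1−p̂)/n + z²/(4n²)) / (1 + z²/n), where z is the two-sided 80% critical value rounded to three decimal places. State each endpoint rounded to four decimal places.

p̂ = 222/332 = 0.66867; z = 1.282, so z² = 1.643524.
Denominator 1 + z²/n = 1 + 1.643524/332 = 1.004950.
Center = (0.66867 + 0.002475)/1.004950 = 0.66784.
Radicand: p̂(1−p̂)/n + z²/(4n²) = 0.000667316 + 0.000003728 = 0.000671044.
Half-width = z·√(radicand)/denom = 1.282·0.025905/1.004950 = 0.03305.
Interval: 0.66784 ± 0.03305 → (0.6348, 0.7009).

(0.6348, 0.7009)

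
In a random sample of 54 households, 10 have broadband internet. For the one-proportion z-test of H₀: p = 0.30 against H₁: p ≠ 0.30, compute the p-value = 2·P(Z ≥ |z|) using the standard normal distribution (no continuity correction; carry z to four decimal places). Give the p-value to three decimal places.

p-value = 0.066

With x = 10 successes in n = 54, p̂ = 0.18519.
SE₀ = √(0.30·0.70/54) = 0.062361.
Test statistic (full precision, shown to 4 dp): z = (10/54 − 0.30)/SE₀ ≈ -1.8411.
p-value = 2·P(Z ≥ |z|) with z = -1.8411 → 0.066.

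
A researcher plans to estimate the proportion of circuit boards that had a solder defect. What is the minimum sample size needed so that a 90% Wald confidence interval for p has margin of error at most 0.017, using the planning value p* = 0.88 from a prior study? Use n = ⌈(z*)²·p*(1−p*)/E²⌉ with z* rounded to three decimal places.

n = 989

For 90% confidence, z* = 1.645.
p*(1−p*) = 0.88·0.12 = 0.1056.
Required n before rounding: 2.706025 × 0.1056 / 0.017² = 988.776.
Rounding up, n = 989.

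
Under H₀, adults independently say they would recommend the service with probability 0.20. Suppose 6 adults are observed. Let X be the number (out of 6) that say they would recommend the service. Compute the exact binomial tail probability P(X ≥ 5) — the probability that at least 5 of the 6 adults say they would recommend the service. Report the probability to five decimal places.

P = 0.00160

X is binomial with n = 6 and p = 0.20.
P(X ≥ 5) = C(6,5)·0.20^5·0.80^1 + C(6,6)·0.20^6·0.80^0.
= 0.001536 + 0.000064 = 0.00160.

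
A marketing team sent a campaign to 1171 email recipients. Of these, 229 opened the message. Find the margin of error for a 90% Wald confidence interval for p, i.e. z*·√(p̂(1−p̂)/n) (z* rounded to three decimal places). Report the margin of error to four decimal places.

ME = 0.0191

Sample proportion p̂ = 229/1171 = 0.19556.
SE(p̂) = √(0.19556·0.80444/1171) = 0.011591.
z* = 1.645 at the 90% level.
Margin of error = z*·SE = 1.645 × 0.011591 = 0.0191.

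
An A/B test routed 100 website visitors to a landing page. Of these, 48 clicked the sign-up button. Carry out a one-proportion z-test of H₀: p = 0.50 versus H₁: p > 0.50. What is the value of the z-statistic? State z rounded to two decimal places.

With x = 48 successes in n = 100, p̂ = 0.48000.
Null standard error: √(0.50·0.50/100) = √0.002500000 = 0.050000.
Test statistic: z = -0.02000/0.050000 = -0.40.

z = -0.40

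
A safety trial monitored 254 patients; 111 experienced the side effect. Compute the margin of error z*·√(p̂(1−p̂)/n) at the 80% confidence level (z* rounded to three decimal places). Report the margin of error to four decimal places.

ME = 0.0399

Sample proportion p̂ = 111/254 = 0.43701.
SE(p̂) = √(0.43701·0.56299/254) = 0.031123.
z* = 1.282 at the 80% level.
Margin of error = z*·SE = 1.282 × 0.031123 = 0.0399.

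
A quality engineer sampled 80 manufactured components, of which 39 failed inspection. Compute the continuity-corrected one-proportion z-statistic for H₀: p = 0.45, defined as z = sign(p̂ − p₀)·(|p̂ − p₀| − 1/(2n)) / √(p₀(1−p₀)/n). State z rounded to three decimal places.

The sample proportion is 39/80 = 0.48750. p̂ − p₀ = 0.037500.
1/(2n) = 0.006250.
Corrected numerator: |0.037500| − 0.006250 = 0.031250.
Under H₀, SE = √(p₀(1−p₀)/n) = √(0.45·0.55/80) = √0.003093750 = 0.055621.
z = (+)0.031250/0.055621 = 0.562.

z = 0.562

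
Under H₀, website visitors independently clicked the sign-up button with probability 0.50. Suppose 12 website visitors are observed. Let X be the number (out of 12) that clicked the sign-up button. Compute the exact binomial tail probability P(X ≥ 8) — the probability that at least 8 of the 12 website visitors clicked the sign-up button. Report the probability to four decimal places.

X is binomial with n = 12 and p = 0.50.
P(X ≥ 8) = Σ_{j=8}^{12} C(12,j)·0.50^j·0.50^{12−j}.
= 0.120850 + 0.053711 + 0.016113 + 0.002930 + 0.000244 = 0.1938.

P = 0.1938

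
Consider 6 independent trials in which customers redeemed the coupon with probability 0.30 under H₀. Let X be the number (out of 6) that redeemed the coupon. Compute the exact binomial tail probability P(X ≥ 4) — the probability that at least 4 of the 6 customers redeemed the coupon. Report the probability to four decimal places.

X ~ Binomial(n=6, p=0.30).
P(X ≥ 4) = C(6,4)·0.30^4·0.70^2 + C(6,5)·0.30^5·0.70^1 + C(6,6)·0.30^6·0.70^0.
= 0.059535 + 0.010206 + 0.000729 = 0.0705.

P = 0.0705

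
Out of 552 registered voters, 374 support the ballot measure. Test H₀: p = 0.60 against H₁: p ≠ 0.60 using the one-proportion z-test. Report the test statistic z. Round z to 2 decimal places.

With x = 374 successes in n = 552, p̂ = 0.67754.
SE₀ = √(0.60·0.40/552) = 0.020851.
z = (p̂ − p₀)/SE = (0.67754 − 0.60)/0.020851 = 3.72.

z = 3.72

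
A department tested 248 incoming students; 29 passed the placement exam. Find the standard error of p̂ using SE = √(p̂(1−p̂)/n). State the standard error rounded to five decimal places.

The sample proportion is 29/248 = 0.11694.
p̂(1−p̂) = 0.103265.
SE = √(0.103265/248) = 0.02041.

SE = 0.02041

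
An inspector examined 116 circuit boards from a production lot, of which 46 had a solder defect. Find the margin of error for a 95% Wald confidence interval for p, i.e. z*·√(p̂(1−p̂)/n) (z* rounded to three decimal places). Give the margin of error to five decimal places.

p̂ = 46/116 = 0.39655.
SE = √(p̂(1−p̂)/n) = √(0.239298/116) = 0.045419.
For 95% confidence, z* = 1.960.
ME = 1.960·0.045419 = 0.08902.

ME = 0.08902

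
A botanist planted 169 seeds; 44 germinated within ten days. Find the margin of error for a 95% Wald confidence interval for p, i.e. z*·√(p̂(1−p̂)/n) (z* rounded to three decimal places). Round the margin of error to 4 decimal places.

p̂ = 44/169 = 0.26036.
SE = √(p̂(1−p̂)/n) = √(0.192570/169) = 0.033756.
z* = 1.960 at the 95% level.
So ME = 0.0662.

ME = 0.0662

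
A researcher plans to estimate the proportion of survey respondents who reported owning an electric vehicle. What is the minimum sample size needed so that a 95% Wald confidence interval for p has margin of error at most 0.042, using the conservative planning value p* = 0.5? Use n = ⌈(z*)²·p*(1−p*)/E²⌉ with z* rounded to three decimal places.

n = 545

For 95% confidence, z* = 1.960.
p*(1−p*) = 0.50·0.50 = 0.2500.
Required n before rounding: 3.841600 × 0.2500 / 0.042² = 544.444.
Rounding up, n = 545.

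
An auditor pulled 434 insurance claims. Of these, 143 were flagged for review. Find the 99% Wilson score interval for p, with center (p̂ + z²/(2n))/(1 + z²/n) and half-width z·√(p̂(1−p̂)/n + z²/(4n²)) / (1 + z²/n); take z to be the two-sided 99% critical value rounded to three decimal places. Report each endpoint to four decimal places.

(0.2743, 0.3898)

Here p̂ = 143/434 = 0.32949 and z = 2.576 (z² = 6.635776).
1 + z²/n = 1.015290.
Adjusted center: (0.32949 + z²/(2n))/1.015290 = 0.33206.
Radicand: p̂(1−p̂)/n + z²/(4n²) = 0.000509049 + 0.000008807 = 0.000517856.
Half-width = z·√(radicand)/denom = 2.576·0.022756/1.015290 = 0.05774.
So the interval runs from 0.2743 to 0.3898.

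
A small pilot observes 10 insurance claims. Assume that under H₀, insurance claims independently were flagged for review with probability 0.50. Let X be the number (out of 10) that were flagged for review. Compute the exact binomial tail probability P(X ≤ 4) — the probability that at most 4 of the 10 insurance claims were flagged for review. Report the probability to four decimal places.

P = 0.3770

X ~ Binomial(n=10, p=0.50).
P(X ≤ 4) = Σ_{j=0}^{4} C(10,j)·0.50^j·0.50^{10−j}.
= 0.000977 + 0.009766 + 0.043945 + 0.117188 + 0.205078 = 0.3770.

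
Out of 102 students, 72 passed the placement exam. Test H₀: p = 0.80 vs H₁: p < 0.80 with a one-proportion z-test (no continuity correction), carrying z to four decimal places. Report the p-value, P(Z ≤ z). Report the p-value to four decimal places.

p-value = 0.0087

Sample proportion p̂ = 72/102 = 0.70588.
Null standard error: √(0.80·0.20/102) = √0.001568627 = 0.039606.
z = (p̂ − p₀)/SE = (72/102 − 0.80)/0.039606 ≈ -2.3764.
p-value = P(Z ≤ z) with z = -2.3764 → 0.0087.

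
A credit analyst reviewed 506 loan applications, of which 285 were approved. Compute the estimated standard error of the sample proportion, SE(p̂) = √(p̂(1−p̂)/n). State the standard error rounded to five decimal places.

Sample proportion p̂ = 285/506 = 0.56324.
p̂(1−p̂) = 0.56324·0.43676 = 0.246001.
Dividing by n and taking the root: √0.000486168 = 0.02205.

SE = 0.02205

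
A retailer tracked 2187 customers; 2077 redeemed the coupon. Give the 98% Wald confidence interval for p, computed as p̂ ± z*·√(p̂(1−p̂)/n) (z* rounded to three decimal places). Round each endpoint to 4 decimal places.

(0.9388, 0.9606)

With x = 2077 successes in n = 2187, p̂ = 0.94970.
SE(p̂) = √(0.94970·0.05030/2187) = 0.004673.
z* = 2.326 at the 98% level.
Margin = 2.326·0.004673 = 0.01087.
CI: 0.94970 ± 0.01087 = (0.9388, 0.9606).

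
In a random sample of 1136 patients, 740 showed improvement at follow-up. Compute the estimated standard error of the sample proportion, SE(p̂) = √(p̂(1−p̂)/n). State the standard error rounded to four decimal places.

Sample proportion p̂ = 740/1136 = 0.65141.
p̂(1−p̂) = 0.227075.
SE = √(0.227075/1136) = √0.000199890 = 0.0141.

SE = 0.0141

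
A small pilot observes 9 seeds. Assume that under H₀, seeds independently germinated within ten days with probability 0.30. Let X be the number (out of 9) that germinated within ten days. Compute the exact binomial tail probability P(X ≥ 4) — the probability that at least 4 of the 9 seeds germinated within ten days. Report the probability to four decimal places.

X ~ Binomial(n=9, p=0.30).
P(X ≥ 4) = Σ_{j=4}^{9} C(9,j)·0.30^j·0.70^{9−j}.
= 0.171532 + 0.073514 + 0.021004 + 0.003858 + 0.000413 + 0.000020 = 0.2703.

P = 0.2703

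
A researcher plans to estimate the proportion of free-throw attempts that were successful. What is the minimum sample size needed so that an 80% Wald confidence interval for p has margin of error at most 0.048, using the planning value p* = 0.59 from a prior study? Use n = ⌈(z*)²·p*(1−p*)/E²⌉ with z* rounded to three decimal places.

n = 173

The 80% critical value is z* = 1.282.
p*(1−p*) = 0.59·0.41 = 0.2419.
Required n before rounding: 1.643524 × 0.2419 / 0.048² = 172.556.
⌈172.556⌉ = 173.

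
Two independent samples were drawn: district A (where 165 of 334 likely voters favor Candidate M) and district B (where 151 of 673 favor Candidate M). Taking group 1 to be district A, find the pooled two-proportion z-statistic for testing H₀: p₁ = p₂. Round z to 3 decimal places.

p̂₁ = 165/334 = 0.49401, p̂₂ = 151/673 = 0.22437.
Pooling: p̂ = 316/1007 = 0.31380.
Pooled SE = √[0.2153308·0.00447990] ≈ 0.031059.
z = 0.26964/0.031059 = 8.682.

z = 8.682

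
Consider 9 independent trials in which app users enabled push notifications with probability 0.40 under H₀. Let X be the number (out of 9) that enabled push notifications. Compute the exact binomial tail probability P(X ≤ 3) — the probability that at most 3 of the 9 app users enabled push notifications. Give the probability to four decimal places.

X ~ Binomial(n=9, p=0.40).
P(X ≤ 3) = C(9,0)·0.40^0·0.60^9 + C(9,1)·0.40^1·0.60^8 + C(9,2)·0.40^2·0.60^7 + C(9,3)·0.40^3·0.60^6.
= 0.010078 + 0.060466 + 0.161243 + 0.250823 = 0.4826.

P = 0.4826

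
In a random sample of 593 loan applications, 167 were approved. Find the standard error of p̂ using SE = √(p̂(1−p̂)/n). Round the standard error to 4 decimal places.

With x = 167 successes in n = 593, p̂ = 0.28162.
p̂(1−p̂) = 0.202310.
SE = √(0.202310/593) = √0.000341164 = 0.0185.

SE = 0.0185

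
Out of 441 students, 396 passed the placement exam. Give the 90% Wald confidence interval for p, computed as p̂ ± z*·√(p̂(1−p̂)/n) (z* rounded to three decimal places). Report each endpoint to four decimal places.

(0.8742, 0.9217)

p̂ = 396/441 = 0.89796.
Standard error of p̂: √(0.091628/441) = √0.000207774 = 0.014414.
The 90% critical value is z* = 1.645.
Margin = 1.645·0.014414 = 0.02371.
Interval: 0.89796 ± 0.02371 → (0.8742, 0.9217).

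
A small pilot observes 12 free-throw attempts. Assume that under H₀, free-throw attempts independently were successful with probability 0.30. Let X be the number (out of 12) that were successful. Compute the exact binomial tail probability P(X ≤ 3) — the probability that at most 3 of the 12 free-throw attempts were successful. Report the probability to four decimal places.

P = 0.4925

X ~ Binomial(n=12, p=0.30).
P(X ≤ 3) = C(12,0)·0.30^0·0.70^12 + C(12,1)·0.30^1·0.70^11 + C(12,2)·0.30^2·0.70^10 + C(12,3)·0.30^3·0.70^9.
= 0.013841 + 0.071184 + 0.167790 + 0.239700 = 0.4925.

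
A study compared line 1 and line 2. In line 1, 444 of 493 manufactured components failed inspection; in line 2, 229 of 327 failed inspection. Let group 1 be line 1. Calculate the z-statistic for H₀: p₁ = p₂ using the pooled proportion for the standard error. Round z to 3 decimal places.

z = 7.322

Sample proportions: p̂₁ = 444/493 = 0.90061 and p̂₂ = 229/327 = 0.70031.
Pooling: p̂ = 673/820 = 0.82073.
Pooled SE = √[0.1471312·0.00508650] ≈ 0.027357.
z = 0.20030/0.027357 = 7.322.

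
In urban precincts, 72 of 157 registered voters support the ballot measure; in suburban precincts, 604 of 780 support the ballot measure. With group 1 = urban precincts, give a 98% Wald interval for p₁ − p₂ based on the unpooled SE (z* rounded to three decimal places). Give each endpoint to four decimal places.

(-0.4146, -0.2169)

p̂₁ = 0.45860, p̂₂ = 0.77436, so the observed difference is -0.31576.
Unpooled SE = √(p̂₁(1−p̂₁)/n₁ + p̂₂(1−p̂₂)/n₂) = √(0.001581439 + 0.000224009) = 0.042491.
For 98% confidence, z* = 2.326. Margin of error = 0.09883.
So the interval runs from -0.4146 to -0.2169.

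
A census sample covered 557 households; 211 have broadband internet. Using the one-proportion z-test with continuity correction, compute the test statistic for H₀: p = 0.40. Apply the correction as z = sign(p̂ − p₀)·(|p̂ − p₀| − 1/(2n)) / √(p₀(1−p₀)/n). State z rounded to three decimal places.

p̂ = 211/557 = 0.37882. p̂ − p₀ = -0.021185.
Continuity correction 1/(2n) = 1/1114 = 0.000898.
Corrected numerator: |-0.021185| − 0.000898 = 0.020287.
Null standard error: √(0.40·0.60/557) = √0.000430880 = 0.020758.
z = −0.020287/0.020758 = -0.977.

z = -0.977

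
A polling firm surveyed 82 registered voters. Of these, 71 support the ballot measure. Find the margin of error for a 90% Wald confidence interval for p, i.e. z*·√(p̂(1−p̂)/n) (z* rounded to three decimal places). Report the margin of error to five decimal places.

Sample proportion p̂ = 71/82 = 0.86585.
Standard error of p̂: √(0.116151/82) = √0.001416477 = 0.037636.
The 90% critical value is z* = 1.645.
So ME = 0.06191.

ME = 0.06191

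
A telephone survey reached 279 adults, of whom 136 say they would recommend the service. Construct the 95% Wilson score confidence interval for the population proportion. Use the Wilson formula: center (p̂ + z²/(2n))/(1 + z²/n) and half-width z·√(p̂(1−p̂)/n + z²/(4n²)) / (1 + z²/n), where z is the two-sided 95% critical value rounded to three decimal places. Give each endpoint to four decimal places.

(0.4294, 0.5459)

Here p̂ = 136/279 = 0.48746 and z = 1.960 (z² = 3.841600).
1 + z²/n = 1.013769.
Adjusted center: (0.48746 + z²/(2n))/1.013769 = 0.48763.
Radicand: p̂(1−p̂)/n + z²/(4n²) = 0.000895493 + 0.000012338 = 0.000907831.
Half-width = z·√(radicand)/denom = 1.960·0.030130/1.013769 = 0.05825.
Interval: 0.48763 ± 0.05825 → (0.4294, 0.5459).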